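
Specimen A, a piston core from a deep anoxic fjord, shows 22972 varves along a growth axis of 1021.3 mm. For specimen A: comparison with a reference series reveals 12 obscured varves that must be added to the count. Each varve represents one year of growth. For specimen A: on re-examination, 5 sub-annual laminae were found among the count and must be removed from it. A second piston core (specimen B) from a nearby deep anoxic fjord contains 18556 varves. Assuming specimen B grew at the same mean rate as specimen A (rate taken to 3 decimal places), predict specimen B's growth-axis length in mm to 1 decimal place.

Specimen A: after corrections the count is 22972 − 5 + 12 = 22979 varves.
A: Mean rate = 1021.3 mm / 22979 years ≈ 0.044 mm per year.
For B, 0.044 mm/year × 18556 years = 816.5 mm.

816.5 mm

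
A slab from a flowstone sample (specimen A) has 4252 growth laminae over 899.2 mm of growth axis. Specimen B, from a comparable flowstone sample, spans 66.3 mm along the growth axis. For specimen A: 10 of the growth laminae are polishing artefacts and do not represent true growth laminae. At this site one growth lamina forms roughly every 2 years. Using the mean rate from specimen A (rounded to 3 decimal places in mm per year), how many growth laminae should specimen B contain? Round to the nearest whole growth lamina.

Specimen A: true growth lamina count = 4252 − 10 = 4242.
Specimen A: at 2 years per growth lamina, 4242 × 2 = 8484 years.
A: 899.2 mm over 8484 years gives 899.2 / 8484 ≈ 0.106 mm per year.
For B, 66.3 / 0.106 = 625.47 years; at 2 years per growth lamina that is 625.47 / 2 ≈ 313 growth laminae.

313 growth laminae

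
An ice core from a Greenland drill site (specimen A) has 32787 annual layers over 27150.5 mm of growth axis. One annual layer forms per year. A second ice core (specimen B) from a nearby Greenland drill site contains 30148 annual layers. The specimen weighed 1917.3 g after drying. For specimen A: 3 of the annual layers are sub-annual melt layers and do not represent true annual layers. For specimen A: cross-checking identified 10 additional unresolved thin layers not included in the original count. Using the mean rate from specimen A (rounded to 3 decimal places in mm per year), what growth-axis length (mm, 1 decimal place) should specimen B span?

24962.5 mm

Specimen A: adjusted count: 32787 − 3 + 10 = 32794 annual layers.
A: Extension rate ≈ 27150.5 / 32794 = 0.828 mm/year.
B's length ≈ 0.828 × 30148 = 24962.5 mm.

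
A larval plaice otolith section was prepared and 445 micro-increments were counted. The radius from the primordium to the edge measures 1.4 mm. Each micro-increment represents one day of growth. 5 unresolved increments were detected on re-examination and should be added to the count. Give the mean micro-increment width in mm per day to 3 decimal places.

True micro-increment count = 445 + 5 = 450.
1.4 mm over 450 days gives 1.4 / 450 ≈ 0.003 mm per day.

0.003 mm per day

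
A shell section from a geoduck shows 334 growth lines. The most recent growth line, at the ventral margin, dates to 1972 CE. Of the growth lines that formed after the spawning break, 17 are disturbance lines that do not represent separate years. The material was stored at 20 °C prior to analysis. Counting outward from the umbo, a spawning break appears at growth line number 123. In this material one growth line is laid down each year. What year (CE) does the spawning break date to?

The spawning break sits at growth line 123 from the umbo, so 334 − 123 = 211 growth lines formed after it.
211 − 17 false = 194 true growth lines after the spawning break.
1972 − 194 = 1778 CE.

1778 CE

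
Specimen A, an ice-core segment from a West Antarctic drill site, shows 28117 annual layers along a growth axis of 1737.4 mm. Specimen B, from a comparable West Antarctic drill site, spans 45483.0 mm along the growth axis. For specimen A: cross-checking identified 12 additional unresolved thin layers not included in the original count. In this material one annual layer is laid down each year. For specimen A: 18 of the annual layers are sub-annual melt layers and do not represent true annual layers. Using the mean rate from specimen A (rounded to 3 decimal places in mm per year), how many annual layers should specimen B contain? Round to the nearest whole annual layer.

Specimen A: adjusted count: 28117 − 18 + 12 = 28111 annual layers.
A: Mean rate = 1737.4 mm / 28111 years ≈ 0.062 mm per year.
For B, 45483.0 / 0.062 = 733596.77 years ≈ 733597 annual layers.

733597 annual layers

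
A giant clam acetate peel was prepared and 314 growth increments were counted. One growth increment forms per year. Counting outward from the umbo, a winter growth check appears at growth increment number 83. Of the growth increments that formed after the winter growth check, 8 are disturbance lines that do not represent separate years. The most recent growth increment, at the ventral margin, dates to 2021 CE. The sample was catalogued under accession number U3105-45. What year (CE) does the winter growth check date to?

The winter growth check sits at growth increment 83 from the umbo, so 314 − 83 = 231 growth increments formed after it.
231 − 8 false = 223 true growth increments after the winter growth check.
2021 − 223 = 1798 CE.

1798 CE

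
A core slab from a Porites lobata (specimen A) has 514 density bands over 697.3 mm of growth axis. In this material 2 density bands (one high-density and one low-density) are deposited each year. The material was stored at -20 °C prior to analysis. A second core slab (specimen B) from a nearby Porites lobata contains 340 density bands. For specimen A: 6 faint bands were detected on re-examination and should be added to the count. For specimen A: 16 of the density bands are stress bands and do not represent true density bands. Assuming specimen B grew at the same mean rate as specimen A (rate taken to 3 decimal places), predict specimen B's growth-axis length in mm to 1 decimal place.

Specimen A: adjusted count: 514 − 16 + 6 = 504 density bands.
Specimen A: dividing by 2 density bands per year: 504 / 2 = 252 years.
A: 697.3 mm over 252 years gives 697.3 / 252 ≈ 2.767 mm/year.
Specimen B: 340 density bands at 2 per year is 340 / 2 = 170 years. B's length ≈ 2.767 × 170 = 470.4 mm.

470.4 mm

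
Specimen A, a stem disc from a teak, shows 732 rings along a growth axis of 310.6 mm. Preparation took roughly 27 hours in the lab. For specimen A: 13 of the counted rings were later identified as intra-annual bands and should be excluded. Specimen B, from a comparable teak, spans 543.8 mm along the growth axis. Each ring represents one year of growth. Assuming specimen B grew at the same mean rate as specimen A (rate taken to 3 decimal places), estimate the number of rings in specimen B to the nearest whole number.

1259 rings

Specimen A: after corrections the count is 732 − 13 = 719 rings.
A: Extension rate ≈ 310.6 / 719 = 0.432 mm/yr.
Specimen B: 543.8 mm / 0.432 mm per year = 1258.80 years ≈ 1259 rings.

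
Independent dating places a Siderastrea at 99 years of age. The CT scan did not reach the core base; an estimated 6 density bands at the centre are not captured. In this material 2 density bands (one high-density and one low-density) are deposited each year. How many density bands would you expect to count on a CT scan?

99 years at 2 density bands per year gives 99 × 2 = 198 density bands.
Subtracting the 6 density bands not captured gives 198 − 6 = 192 density bands in the record.

192 density bands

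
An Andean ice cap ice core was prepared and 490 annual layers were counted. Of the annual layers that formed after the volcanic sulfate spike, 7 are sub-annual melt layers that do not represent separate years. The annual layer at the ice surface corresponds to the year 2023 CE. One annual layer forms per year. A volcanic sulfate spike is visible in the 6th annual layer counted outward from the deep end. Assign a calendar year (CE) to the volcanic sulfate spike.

1546 CE

The volcanic sulfate spike sits at annual layer 6 from the deep end, so 490 − 6 = 484 annual layers formed after it.
Excluding 7 false annual layers: 484 − 7 = 477.
Counting back 477 years from 2023 CE places the volcanic sulfate spike in 2023 − 477 = 1546 CE.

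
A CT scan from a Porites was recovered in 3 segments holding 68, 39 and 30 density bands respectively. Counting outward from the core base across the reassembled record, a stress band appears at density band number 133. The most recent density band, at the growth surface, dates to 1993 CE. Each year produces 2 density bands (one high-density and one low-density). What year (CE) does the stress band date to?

1991 CE

Total density bands = 68 + 39 + 30 = 137.
137 − 133 = 4 density bands lie beyond the stress band toward the growth surface.
With 2 density bands per year, 4 / 2 = 2 years.
Counting back 2 years from 1993 CE places the stress band in 1993 − 2 = 1991 CE.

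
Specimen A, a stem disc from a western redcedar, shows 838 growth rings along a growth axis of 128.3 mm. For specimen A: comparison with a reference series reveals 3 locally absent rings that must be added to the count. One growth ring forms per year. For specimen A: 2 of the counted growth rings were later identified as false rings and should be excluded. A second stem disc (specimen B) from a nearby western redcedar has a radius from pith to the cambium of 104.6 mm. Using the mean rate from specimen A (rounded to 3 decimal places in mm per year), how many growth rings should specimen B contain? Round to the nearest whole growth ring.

684 growth rings

Specimen A: true growth ring count = 838 − 2 + 3 = 839.
A: Mean rate = 128.3 mm / 839 years ≈ 0.153 mm per year.
B spans 104.6 / 0.153 = 683.66 years ≈ 684 growth rings.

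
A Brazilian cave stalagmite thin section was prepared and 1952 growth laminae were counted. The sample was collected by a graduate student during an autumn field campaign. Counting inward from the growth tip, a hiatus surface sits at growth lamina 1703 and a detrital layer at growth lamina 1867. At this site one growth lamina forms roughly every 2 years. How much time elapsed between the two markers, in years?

The two markers are separated by 1867 − 1703 = 164 growth laminae.
164 growth laminae at 2 years each span 164 × 2 = 328 years.

328 years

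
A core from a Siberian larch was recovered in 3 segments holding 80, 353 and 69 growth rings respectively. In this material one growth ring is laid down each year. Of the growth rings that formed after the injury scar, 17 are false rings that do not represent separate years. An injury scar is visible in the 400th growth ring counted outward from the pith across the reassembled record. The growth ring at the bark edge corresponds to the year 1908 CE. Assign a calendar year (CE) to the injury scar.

Total growth rings = 80 + 353 + 69 = 502.
The injury scar sits at growth ring 400 from the pith, so 502 − 400 = 102 growth rings formed after it.
Excluding 17 false growth rings: 102 − 17 = 85.
1908 − 85 = 1823 CE.

1823 CE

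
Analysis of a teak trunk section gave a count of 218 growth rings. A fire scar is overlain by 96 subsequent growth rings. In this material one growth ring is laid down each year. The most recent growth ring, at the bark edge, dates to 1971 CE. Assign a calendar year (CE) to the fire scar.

1875 CE

There are 96 growth rings younger than the fire scar.
1971 − 96 = 1875 CE.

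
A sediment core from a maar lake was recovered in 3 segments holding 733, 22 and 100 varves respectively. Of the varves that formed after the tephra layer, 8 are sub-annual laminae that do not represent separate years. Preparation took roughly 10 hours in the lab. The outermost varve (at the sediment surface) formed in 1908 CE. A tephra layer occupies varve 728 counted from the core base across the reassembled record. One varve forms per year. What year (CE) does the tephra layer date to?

Total varves = 733 + 22 + 100 = 855.
855 − 728 = 127 varves lie beyond the tephra layer toward the sediment surface.
127 − 8 false = 119 true varves after the tephra layer.
The varve at the sediment surface is 1908 CE, so the tephra layer dates to 1908 − 119 = 1789 CE.

1789 CE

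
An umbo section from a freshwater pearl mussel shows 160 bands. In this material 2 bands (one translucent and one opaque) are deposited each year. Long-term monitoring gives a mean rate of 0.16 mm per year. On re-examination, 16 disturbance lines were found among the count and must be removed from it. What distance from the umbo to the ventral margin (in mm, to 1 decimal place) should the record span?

After corrections the count is 160 − 16 = 144 bands.
With 2 bands per year, 144 / 2 = 72 years.
Predicted length = 0.16 mm/year × 72 years = 11.5 mm.

11.5 mm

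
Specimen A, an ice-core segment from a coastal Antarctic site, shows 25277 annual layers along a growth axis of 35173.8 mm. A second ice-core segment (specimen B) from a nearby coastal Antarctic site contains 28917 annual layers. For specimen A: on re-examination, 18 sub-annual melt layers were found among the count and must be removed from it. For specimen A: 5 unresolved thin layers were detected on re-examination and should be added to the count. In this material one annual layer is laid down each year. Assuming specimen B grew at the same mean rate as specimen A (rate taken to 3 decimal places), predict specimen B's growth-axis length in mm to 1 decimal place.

40252.5 mm

Specimen A: true annual layer count = 25277 − 18 + 5 = 25264.
A: 35173.8 mm over 25264 years gives 35173.8 / 25264 ≈ 1.392 mm/year.
Length of B = 1.392 × 28917 = 40252.5 mm.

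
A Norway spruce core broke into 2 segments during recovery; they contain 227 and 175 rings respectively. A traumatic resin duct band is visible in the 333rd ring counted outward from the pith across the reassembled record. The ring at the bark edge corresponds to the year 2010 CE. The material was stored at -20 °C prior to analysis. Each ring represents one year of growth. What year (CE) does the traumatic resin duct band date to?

Total rings = 227 + 175 = 402.
The traumatic resin duct band sits at ring 333 from the pith, so 402 − 333 = 69 rings formed after it.
Counting back 69 years from 2010 CE places the traumatic resin duct band in 2010 − 69 = 1941 CE.

1941 CE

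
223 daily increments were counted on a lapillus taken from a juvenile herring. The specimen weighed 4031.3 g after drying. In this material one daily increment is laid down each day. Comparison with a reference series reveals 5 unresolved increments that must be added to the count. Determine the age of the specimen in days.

228 days

True daily increment count = 223 + 5 = 228.
With a one-to-one daily increment periodicity this is 228 days.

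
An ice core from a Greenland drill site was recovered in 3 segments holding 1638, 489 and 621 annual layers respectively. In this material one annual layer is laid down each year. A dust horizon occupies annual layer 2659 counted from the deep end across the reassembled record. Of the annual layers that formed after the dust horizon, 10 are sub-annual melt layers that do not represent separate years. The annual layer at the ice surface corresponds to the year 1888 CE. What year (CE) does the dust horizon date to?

1809 CE

Total annual layers = 1638 + 489 + 621 = 2748.
The dust horizon sits at annual layer 2659 from the deep end, so 2748 − 2659 = 89 annual layers formed after it.
Removing the 10 false annual layers leaves 89 − 10 = 79 true annual layers beyond the dust horizon.
Counting back 79 years from 1888 CE places the dust horizon in 1888 − 79 = 1809 CE.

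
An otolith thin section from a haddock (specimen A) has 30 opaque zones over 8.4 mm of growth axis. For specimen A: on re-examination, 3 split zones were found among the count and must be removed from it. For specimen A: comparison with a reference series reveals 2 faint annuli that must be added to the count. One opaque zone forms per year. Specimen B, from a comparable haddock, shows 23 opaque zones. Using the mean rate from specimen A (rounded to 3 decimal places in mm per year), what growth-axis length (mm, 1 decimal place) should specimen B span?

Specimen A: correcting the raw count gives 30 − 3 + 2 = 29 true opaque zones.
A: Mean rate = 8.4 mm / 29 years ≈ 0.290 mm/year.
B's length ≈ 0.290 × 23 = 6.7 mm.

6.7 mm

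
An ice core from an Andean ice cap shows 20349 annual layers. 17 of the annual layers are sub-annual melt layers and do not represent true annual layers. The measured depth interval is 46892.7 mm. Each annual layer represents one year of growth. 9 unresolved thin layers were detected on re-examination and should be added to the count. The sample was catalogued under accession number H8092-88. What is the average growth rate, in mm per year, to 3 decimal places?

2.305 mm per year

Correcting the raw count gives 20349 − 17 + 9 = 20341 true annual layers.
Mean rate = 46892.7 mm / 20341 years ≈ 2.305 mm per year.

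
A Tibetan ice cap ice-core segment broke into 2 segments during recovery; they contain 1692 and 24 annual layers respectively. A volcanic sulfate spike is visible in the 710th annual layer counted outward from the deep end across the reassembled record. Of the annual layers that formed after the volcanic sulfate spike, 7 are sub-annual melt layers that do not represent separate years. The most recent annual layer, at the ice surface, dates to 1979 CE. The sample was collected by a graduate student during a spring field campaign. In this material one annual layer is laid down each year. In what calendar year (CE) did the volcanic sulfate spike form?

Total annual layers = 1692 + 24 = 1716.
Between annual layer 710 and the ice surface there are 1716 − 710 = 1006 annual layers.
1006 − 7 false = 999 true annual layers after the volcanic sulfate spike.
The annual layer at the ice surface is 1979 CE, so the volcanic sulfate spike dates to 1979 − 999 = 980 CE.

980 CE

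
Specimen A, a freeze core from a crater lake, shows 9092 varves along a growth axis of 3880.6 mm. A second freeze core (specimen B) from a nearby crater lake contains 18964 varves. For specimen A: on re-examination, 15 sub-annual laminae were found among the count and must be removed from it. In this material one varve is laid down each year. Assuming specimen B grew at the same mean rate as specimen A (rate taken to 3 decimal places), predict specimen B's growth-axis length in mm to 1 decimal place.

Specimen A: correcting the raw count gives 9092 − 15 = 9077 true varves.
A: 3880.6 mm over 9077 years gives 3880.6 / 9077 ≈ 0.428 mm/yr.
B's length ≈ 0.428 × 18964 = 8116.6 mm.

8116.6 mm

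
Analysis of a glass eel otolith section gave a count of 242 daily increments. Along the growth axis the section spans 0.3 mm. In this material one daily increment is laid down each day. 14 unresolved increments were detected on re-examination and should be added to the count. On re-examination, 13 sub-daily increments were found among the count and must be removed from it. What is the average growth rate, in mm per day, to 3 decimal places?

Correcting the raw count gives 242 − 13 + 14 = 243 true daily increments.
Mean rate = 0.3 mm / 243 days ≈ 0.001 mm per day.

0.001 mm per day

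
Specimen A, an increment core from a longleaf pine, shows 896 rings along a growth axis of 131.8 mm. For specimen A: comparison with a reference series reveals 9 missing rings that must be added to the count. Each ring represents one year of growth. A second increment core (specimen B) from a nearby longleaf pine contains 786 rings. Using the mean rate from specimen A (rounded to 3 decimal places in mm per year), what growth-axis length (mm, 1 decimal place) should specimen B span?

114.8 mm

Specimen A: true ring count = 896 + 9 = 905.
A: 131.8 mm over 905 years gives 131.8 / 905 ≈ 0.146 mm/year.
Length of B = 0.146 × 786 = 114.8 mm.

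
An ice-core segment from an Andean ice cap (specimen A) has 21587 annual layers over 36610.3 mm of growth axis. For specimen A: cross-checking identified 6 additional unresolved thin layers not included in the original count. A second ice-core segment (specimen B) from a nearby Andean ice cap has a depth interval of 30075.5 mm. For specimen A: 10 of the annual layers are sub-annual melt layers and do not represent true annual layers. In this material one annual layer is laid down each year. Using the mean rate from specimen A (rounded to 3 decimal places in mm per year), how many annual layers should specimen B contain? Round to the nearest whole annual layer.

17733 annual layers

Specimen A: correcting the raw count gives 21587 − 10 + 6 = 21583 true annual layers.
A: Mean rate = 36610.3 mm / 21583 years ≈ 1.696 mm/year.
Specimen B: 30075.5 mm / 1.696 mm per year = 17733.20 years ≈ 17733 annual layers.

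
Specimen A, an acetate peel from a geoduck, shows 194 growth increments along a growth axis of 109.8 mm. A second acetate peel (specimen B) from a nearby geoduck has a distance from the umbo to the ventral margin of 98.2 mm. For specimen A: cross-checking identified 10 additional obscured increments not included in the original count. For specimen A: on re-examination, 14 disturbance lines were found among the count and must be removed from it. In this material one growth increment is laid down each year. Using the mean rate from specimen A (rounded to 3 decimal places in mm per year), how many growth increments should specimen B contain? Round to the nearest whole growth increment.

Specimen A: true growth increment count = 194 − 14 + 10 = 190.
A: Extension rate ≈ 109.8 / 190 = 0.578 mm/year.
B spans 98.2 / 0.578 = 169.90 years ≈ 170 growth increments.

170 growth increments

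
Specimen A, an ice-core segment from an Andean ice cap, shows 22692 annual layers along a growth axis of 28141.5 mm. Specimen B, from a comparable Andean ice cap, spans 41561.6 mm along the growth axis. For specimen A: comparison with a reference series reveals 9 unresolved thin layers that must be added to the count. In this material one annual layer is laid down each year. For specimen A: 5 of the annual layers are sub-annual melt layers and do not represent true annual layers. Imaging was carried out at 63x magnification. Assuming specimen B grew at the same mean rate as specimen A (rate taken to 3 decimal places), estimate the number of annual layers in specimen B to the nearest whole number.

Specimen A: adjusted count: 22692 − 5 + 9 = 22696 annual layers.
A: Mean rate = 28141.5 mm / 22696 years ≈ 1.240 mm per year.
Specimen B: 41561.6 mm / 1.240 mm per year = 33517.42 years ≈ 33517 annual layers.

33517 annual layers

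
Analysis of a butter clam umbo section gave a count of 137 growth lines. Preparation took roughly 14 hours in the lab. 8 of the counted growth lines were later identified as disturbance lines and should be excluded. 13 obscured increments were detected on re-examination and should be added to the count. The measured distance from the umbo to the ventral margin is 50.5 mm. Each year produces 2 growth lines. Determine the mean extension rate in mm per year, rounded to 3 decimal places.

0.711 mm per year

Correcting the raw count gives 137 − 8 + 13 = 142 true growth lines.
Dividing by 2 growth lines per year: 142 / 2 = 71 years.
Extension rate ≈ 50.5 / 71 = 0.711 mm per year.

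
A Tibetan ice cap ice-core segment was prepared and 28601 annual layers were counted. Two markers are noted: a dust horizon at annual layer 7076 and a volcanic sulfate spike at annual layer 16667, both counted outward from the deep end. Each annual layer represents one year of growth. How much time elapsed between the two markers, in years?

16667 − 7076 = 9591 annual layers lie between the two events.
That is 9591 years at one annual layer per year.

9591 years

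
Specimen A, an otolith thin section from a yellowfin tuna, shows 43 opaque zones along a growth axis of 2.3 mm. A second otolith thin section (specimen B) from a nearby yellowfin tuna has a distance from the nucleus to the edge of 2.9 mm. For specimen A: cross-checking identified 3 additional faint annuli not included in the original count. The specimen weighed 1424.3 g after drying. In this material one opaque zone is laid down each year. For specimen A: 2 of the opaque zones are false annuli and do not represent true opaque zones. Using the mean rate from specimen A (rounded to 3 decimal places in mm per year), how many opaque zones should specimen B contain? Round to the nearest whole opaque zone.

Specimen A: correcting the raw count gives 43 − 2 + 3 = 44 true opaque zones.
A: 2.3 mm over 44 years gives 2.3 / 44 ≈ 0.052 mm/yr.
Specimen B: 2.9 mm / 0.052 mm per year = 55.77 years ≈ 56 opaque zones.

56 opaque zones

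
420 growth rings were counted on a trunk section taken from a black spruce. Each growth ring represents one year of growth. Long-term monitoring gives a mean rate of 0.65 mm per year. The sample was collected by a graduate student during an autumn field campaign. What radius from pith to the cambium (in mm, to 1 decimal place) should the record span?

The record spans 420 years at 0.65 mm per year.
420 years at 0.65 mm/year gives 0.65 × 420 = 273.0 mm.

273.0 mm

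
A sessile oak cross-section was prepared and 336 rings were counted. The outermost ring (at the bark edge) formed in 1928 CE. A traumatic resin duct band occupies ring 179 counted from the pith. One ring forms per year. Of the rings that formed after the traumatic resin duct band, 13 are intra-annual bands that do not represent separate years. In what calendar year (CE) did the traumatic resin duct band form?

1784 CE

336 − 179 = 157 rings lie beyond the traumatic resin duct band toward the bark edge.
157 − 13 false = 144 true rings after the traumatic resin duct band.
Counting back 144 years from 1928 CE places the traumatic resin duct band in 1928 − 144 = 1784 CE.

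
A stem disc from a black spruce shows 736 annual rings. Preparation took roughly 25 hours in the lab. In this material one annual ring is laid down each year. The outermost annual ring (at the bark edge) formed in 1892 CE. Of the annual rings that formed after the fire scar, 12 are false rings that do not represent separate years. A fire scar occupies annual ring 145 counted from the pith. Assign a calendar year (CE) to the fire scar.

Between annual ring 145 and the bark edge there are 736 − 145 = 591 annual rings.
Excluding 12 false annual rings: 591 − 12 = 579.
The annual ring at the bark edge is 1892 CE, so the fire scar dates to 1892 − 579 = 1313 CE.

1313 CE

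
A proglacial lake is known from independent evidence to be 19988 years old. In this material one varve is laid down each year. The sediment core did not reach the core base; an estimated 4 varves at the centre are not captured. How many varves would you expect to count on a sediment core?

At one varve per year, 19988 years correspond to 19988 varves.
Less the 4 uncaptured varves: 19988 − 4 = 19984.

19984 varves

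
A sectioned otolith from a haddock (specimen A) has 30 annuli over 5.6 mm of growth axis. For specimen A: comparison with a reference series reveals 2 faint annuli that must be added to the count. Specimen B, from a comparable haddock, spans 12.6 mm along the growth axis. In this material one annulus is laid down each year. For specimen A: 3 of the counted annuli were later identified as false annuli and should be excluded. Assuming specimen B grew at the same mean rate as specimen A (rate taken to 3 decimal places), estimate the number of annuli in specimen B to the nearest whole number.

65 annuli

Specimen A: after corrections the count is 30 − 3 + 2 = 29 annuli.
A: Mean rate = 5.6 mm / 29 years ≈ 0.193 mm per year.
For B, 12.6 / 0.193 = 65.28 years ≈ 65 annuli.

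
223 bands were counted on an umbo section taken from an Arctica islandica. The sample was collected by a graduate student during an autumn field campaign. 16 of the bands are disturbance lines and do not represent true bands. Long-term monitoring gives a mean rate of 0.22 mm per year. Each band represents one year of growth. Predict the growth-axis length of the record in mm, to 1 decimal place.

Adjusted count: 223 − 16 = 207 bands.
207 years at 0.22 mm/year gives 0.22 × 207 = 45.5 mm.

45.5 mm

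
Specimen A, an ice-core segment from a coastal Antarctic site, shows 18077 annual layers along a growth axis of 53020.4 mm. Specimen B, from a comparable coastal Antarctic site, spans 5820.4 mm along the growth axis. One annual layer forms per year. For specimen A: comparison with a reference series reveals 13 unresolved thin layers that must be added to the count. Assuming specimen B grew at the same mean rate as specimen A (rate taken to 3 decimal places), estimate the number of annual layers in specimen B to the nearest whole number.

Specimen A: adjusted count: 18077 + 13 = 18090 annual layers.
A: 53020.4 mm over 18090 years gives 53020.4 / 18090 ≈ 2.931 mm/year.
B spans 5820.4 / 2.931 = 1985.81 years ≈ 1986 annual layers.

1986 annual layers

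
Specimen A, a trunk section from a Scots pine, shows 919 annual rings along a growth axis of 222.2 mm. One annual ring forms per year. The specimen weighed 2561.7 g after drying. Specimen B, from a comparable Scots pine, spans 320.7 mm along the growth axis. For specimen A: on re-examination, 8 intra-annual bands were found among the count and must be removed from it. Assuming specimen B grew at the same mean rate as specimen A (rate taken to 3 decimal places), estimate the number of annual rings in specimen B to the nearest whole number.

Specimen A: true annual ring count = 919 − 8 = 911.
A: 222.2 mm over 911 years gives 222.2 / 911 ≈ 0.244 mm per year.
B spans 320.7 / 0.244 = 1314.34 years ≈ 1314 annual rings.

1314 annual rings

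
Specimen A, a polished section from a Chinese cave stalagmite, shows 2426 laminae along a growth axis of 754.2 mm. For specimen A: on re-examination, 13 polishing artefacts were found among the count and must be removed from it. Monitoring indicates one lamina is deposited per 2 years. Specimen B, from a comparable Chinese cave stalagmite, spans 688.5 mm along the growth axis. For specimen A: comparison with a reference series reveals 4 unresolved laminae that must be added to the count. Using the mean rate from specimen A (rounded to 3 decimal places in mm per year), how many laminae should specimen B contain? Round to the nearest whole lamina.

Specimen A: adjusted count: 2426 − 13 + 4 = 2417 laminae.
Specimen A: 2417 laminae at 2 years each span 2417 × 2 = 4834 years.
A: 754.2 mm over 4834 years gives 754.2 / 4834 ≈ 0.156 mm/yr.
For B, 688.5 / 0.156 = 4413.46 years; at 2 years per lamina that is 4413.46 / 2 ≈ 2207 laminae.

2207 laminae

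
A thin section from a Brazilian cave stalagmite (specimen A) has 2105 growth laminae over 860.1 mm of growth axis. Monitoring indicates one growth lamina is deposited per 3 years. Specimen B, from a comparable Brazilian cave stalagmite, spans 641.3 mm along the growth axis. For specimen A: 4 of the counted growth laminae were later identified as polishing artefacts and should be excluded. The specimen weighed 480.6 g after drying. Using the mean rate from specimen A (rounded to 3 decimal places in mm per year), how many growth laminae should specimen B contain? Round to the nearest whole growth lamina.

1572 growth laminae

Specimen A: after corrections the count is 2105 − 4 = 2101 growth laminae.
Specimen A: 2101 growth laminae at 3 years each span 2101 × 3 = 6303 years.
A: 860.1 mm over 6303 years gives 860.1 / 6303 ≈ 0.136 mm/yr.
For B, 641.3 / 0.136 = 4715.44 years; at 3 years per growth lamina that is 4715.44 / 3 ≈ 1572 growth laminae.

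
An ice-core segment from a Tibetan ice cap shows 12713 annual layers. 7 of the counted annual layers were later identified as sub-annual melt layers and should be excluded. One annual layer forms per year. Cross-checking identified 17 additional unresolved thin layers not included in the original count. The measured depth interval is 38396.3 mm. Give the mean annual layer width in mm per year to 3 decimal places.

3.018 mm per year

Adjusted count: 12713 − 7 + 17 = 12723 annual layers.
Mean rate = 38396.3 mm / 12723 years ≈ 3.018 mm per year.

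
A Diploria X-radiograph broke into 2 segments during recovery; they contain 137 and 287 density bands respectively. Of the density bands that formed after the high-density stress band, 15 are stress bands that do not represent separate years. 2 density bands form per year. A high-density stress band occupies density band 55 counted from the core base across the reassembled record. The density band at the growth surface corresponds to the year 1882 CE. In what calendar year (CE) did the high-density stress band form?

Total density bands = 137 + 287 = 424.
424 − 55 = 369 density bands lie beyond the high-density stress band toward the growth surface.
369 − 15 false = 354 true density bands after the high-density stress band.
With 2 density bands per year, 354 / 2 = 177 years.
1882 − 177 = 1705 CE.

1705 CE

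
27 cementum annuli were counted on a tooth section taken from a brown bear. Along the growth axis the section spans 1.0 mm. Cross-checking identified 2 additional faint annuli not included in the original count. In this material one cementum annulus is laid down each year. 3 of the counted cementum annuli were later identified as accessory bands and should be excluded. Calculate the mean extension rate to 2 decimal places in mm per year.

0.04 mm per year

True cementum annulus count = 27 − 3 + 2 = 26.
Extension rate ≈ 1.0 / 26 = 0.04 mm per year.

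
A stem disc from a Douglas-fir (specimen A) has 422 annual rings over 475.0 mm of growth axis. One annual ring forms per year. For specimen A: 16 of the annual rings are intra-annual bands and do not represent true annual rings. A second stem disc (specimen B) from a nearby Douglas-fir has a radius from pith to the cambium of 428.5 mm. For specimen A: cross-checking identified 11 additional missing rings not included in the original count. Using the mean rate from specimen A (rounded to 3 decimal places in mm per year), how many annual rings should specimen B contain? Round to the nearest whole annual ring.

Specimen A: correcting the raw count gives 422 − 16 + 11 = 417 true annual rings.
A: Mean rate = 475.0 mm / 417 years ≈ 1.139 mm per year.
B spans 428.5 / 1.139 = 376.21 years ≈ 376 annual rings.

376 annual rings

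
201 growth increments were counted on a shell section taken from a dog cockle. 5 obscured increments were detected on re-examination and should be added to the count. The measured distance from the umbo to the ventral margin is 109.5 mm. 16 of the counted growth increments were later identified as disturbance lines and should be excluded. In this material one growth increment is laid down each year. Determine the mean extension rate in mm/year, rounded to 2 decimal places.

0.58 mm/year

After corrections the count is 201 − 16 + 5 = 190 growth increments.
Extension rate ≈ 109.5 / 190 = 0.58 mm/year.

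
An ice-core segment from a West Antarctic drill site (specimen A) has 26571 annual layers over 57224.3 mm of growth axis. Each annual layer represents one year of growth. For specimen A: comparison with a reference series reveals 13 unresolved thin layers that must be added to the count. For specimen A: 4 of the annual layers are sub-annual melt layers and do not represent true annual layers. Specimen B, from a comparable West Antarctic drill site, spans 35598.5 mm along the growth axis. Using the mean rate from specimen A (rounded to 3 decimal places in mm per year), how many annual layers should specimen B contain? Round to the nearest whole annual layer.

16534 annual layers

Specimen A: true annual layer count = 26571 − 4 + 13 = 26580.
A: 57224.3 mm over 26580 years gives 57224.3 / 26580 ≈ 2.153 mm/year.
B spans 35598.5 / 2.153 = 16534.37 years ≈ 16534 annual layers.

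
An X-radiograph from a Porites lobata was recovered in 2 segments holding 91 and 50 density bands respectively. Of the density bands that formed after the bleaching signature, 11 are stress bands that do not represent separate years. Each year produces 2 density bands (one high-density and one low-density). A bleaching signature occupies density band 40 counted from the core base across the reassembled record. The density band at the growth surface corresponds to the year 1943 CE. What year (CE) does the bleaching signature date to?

Total density bands = 91 + 50 = 141.
Between density band 40 and the growth surface there are 141 − 40 = 101 density bands.
Excluding 11 false density bands: 101 − 11 = 90.
90 density bands at 2 per year is 90 / 2 = 45 years.
The density band at the growth surface is 1943 CE, so the bleaching signature dates to 1943 − 45 = 1898 CE.

1898 CE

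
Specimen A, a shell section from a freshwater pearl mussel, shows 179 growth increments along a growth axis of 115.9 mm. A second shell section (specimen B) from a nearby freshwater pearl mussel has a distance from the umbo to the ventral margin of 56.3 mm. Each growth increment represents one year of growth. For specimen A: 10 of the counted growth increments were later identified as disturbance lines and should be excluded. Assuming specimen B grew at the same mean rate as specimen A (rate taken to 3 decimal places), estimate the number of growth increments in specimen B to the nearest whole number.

82 growth increments

Specimen A: after corrections the count is 179 − 10 = 169 growth increments.
A: Extension rate ≈ 115.9 / 169 = 0.686 mm per year.
Specimen B: 56.3 mm / 0.686 mm per year = 82.07 years ≈ 82 growth increments.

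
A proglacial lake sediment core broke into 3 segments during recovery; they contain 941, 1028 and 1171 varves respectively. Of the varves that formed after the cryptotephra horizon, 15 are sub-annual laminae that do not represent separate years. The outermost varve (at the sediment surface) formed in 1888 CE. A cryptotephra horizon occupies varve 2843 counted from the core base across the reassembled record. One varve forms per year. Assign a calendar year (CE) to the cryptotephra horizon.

1606 CE

Total varves = 941 + 1028 + 1171 = 3140.
The cryptotephra horizon sits at varve 2843 from the core base, so 3140 − 2843 = 297 varves formed after it.
Excluding 15 false varves: 297 − 15 = 282.
Counting back 282 years from 1888 CE places the cryptotephra horizon in 1888 − 282 = 1606 CE.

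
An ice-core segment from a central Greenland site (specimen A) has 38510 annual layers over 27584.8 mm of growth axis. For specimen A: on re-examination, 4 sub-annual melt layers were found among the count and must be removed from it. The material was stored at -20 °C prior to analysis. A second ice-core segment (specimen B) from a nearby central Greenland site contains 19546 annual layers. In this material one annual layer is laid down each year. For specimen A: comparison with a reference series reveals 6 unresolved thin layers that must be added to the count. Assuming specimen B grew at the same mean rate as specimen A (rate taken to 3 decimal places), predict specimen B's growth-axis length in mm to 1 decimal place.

13994.9 mm

Specimen A: correcting the raw count gives 38510 − 4 + 6 = 38512 true annual layers.
A: 27584.8 mm over 38512 years gives 27584.8 / 38512 ≈ 0.716 mm/yr.
For B, 0.716 mm/year × 19546 years = 13994.9 mm.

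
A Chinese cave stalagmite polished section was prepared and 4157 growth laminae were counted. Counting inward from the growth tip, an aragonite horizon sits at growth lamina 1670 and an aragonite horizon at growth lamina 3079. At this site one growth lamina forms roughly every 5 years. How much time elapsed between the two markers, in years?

3079 − 1670 = 1409 growth laminae lie between the two events.
Multiplying by 5 years per growth lamina: 1409 × 5 = 7045 years.

7045 years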